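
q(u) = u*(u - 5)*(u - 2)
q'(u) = u*(u - 5) + u*(u - 2) + (u - 5)*(u - 2)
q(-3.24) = -139.90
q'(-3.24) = 86.85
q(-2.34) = -74.54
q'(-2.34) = 59.19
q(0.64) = 3.79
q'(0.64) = 2.27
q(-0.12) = -1.30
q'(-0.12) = 11.72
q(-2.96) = -116.87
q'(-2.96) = 77.72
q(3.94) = -8.10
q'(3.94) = 1.41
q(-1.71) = -42.57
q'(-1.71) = 42.71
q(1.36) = 3.17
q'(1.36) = -3.49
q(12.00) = 840.00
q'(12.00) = 274.00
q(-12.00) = -2856.00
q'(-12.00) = 610.00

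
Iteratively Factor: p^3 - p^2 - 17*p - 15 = (p + 3)*(p^2 - 4*p - 5) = (p - 5)*(p + 3)*(p + 1)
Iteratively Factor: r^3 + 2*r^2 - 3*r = (r + 3)*(r^2 - r) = (r - 1)*(r + 3)*(r)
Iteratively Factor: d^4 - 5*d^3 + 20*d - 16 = (d + 2)*(d^3 - 7*d^2 + 14*d - 8) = (d - 1)*(d + 2)*(d^2 - 6*d + 8) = (d - 2)*(d - 1)*(d + 2)*(d - 4)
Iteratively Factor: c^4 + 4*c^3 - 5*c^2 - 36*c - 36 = (c + 3)*(c^3 + c^2 - 8*c - 12) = (c - 3)*(c + 3)*(c^2 + 4*c + 4) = (c - 3)*(c + 2)*(c + 3)*(c + 2)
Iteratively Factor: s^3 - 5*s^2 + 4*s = (s - 1)*(s^2 - 4*s) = (s - 4)*(s - 1)*(s)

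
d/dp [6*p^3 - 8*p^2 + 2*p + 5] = 18*p^2 - 16*p + 2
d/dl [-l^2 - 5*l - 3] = -2*l - 5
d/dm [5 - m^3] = -3*m^2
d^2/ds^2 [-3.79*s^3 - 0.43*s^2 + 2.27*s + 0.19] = -22.74*s - 0.86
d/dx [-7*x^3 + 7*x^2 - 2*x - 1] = -21*x^2 + 14*x - 2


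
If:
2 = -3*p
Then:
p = -2/3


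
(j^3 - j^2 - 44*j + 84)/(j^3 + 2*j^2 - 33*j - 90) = (j^2 + 5*j - 14)/(j^2 + 8*j + 15)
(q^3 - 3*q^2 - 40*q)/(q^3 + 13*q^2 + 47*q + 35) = q*(q - 8)/(q^2 + 8*q + 7)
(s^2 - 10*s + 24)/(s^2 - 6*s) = (s - 4)/s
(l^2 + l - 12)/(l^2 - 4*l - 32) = (l - 3)/(l - 8)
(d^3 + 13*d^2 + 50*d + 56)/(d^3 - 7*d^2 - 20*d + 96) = (d^2 + 9*d + 14)/(d^2 - 11*d + 24)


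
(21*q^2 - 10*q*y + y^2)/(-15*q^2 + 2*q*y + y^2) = (-7*q + y)/(5*q + y)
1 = 1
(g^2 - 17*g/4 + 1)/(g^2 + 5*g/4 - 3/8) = 2*(g - 4)/(2*g + 3)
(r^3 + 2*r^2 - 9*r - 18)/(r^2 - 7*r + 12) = (r^2 + 5*r + 6)/(r - 4)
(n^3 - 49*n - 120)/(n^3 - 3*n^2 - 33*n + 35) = (n^2 - 5*n - 24)/(n^2 - 8*n + 7)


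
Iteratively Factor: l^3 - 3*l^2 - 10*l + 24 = (l - 4)*(l^2 + l - 6) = (l - 4)*(l + 3)*(l - 2)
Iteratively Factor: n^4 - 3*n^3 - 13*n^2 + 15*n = (n - 5)*(n^3 + 2*n^2 - 3*n) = (n - 5)*(n - 1)*(n^2 + 3*n) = n*(n - 5)*(n - 1)*(n + 3)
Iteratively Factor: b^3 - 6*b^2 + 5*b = (b)*(b^2 - 6*b + 5) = b*(b - 5)*(b - 1)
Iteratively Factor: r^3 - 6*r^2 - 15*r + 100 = (r + 4)*(r^2 - 10*r + 25) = (r - 5)*(r + 4)*(r - 5)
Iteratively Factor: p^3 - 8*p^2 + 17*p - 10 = (p - 2)*(p^2 - 6*p + 5) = (p - 5)*(p - 2)*(p - 1)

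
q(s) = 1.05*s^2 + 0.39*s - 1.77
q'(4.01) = 8.81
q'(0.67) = 1.80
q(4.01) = 16.68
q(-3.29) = 8.31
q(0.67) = -1.04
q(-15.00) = 228.63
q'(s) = 2.1*s + 0.39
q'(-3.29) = -6.52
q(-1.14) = -0.85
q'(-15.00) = -31.11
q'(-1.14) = -2.00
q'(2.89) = 6.46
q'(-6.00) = -12.21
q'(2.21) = 5.03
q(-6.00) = 33.69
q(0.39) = -1.46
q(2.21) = 4.22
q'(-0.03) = 0.33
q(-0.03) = -1.78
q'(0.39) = 1.21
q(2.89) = 8.13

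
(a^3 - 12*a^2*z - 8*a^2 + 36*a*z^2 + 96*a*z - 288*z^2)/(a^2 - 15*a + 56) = (a^2 - 12*a*z + 36*z^2)/(a - 7)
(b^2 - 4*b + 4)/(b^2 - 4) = (b - 2)/(b + 2)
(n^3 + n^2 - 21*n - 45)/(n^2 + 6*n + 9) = n - 5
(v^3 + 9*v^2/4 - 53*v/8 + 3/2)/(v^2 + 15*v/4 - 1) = v - 3/2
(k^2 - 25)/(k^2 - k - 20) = (k + 5)/(k + 4)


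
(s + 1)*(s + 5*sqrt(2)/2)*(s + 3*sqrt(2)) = s^3 + s^2 + 11*sqrt(2)*s^2/2 + 11*sqrt(2)*s/2 + 15*s + 15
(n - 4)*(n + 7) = n^2 + 3*n - 28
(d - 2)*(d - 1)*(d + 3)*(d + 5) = d^4 + 5*d^3 - 7*d^2 - 29*d + 30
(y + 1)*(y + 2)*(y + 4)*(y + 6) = y^4 + 13*y^3 + 56*y^2 + 92*y + 48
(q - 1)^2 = q^2 - 2*q + 1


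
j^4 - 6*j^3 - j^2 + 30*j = j*(j - 5)*(j - 3)*(j + 2)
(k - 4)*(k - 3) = k^2 - 7*k + 12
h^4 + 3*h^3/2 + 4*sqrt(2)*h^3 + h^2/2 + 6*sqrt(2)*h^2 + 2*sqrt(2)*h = h*(h + 1/2)*(h + 1)*(h + 4*sqrt(2))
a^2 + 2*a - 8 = (a - 2)*(a + 4)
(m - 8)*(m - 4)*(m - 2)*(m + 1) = m^4 - 13*m^3 + 42*m^2 - 8*m - 64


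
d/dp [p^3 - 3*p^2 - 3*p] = 3*p^2 - 6*p - 3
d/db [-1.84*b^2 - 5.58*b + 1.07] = -3.68*b - 5.58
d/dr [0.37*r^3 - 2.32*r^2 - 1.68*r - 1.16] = 1.11*r^2 - 4.64*r - 1.68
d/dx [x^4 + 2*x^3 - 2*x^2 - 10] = 2*x*(2*x^2 + 3*x - 2)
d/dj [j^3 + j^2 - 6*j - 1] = 3*j^2 + 2*j - 6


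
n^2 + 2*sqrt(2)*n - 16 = (n - 2*sqrt(2))*(n + 4*sqrt(2))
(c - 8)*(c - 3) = c^2 - 11*c + 24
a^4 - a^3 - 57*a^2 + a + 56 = (a - 8)*(a - 1)*(a + 1)*(a + 7)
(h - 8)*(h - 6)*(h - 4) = h^3 - 18*h^2 + 104*h - 192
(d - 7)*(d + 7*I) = d^2 - 7*d + 7*I*d - 49*I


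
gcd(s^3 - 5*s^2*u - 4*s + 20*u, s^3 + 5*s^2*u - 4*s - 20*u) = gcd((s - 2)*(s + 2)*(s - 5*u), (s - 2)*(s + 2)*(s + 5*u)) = s^2 - 4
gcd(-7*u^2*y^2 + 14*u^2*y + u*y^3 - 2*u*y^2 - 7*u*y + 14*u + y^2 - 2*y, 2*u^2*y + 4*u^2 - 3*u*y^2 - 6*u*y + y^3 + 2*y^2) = 1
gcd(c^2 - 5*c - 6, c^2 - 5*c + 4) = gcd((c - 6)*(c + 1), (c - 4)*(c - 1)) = 1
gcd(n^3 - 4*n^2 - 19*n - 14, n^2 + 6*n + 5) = n + 1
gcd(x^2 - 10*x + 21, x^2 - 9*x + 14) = x - 7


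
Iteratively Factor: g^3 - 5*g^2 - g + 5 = (g + 1)*(g^2 - 6*g + 5) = (g - 5)*(g + 1)*(g - 1)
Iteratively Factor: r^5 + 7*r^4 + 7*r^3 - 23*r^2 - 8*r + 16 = (r - 1)*(r^4 + 8*r^3 + 15*r^2 - 8*r - 16) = (r - 1)^2*(r^3 + 9*r^2 + 24*r + 16) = (r - 1)^2*(r + 4)*(r^2 + 5*r + 4) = (r - 1)^2*(r + 1)*(r + 4)*(r + 4)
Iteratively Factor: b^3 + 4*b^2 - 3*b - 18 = (b + 3)*(b^2 + b - 6) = (b + 3)^2*(b - 2)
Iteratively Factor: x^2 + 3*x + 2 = (x + 1)*(x + 2)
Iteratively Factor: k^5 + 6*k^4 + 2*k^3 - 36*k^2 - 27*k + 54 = (k + 3)*(k^4 + 3*k^3 - 7*k^2 - 15*k + 18) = (k - 1)*(k + 3)*(k^3 + 4*k^2 - 3*k - 18) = (k - 2)*(k - 1)*(k + 3)*(k^2 + 6*k + 9) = (k - 2)*(k - 1)*(k + 3)^2*(k + 3)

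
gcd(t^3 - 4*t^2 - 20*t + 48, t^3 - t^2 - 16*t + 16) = t + 4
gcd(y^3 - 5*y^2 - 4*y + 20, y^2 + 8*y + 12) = y + 2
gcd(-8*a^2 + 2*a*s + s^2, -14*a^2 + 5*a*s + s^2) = -2*a + s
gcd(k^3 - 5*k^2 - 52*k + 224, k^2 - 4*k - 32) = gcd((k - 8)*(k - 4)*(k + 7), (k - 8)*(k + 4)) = k - 8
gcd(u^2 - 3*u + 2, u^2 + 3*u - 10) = u - 2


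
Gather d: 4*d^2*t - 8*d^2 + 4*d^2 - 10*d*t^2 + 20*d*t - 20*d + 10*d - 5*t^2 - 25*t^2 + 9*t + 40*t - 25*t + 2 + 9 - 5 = d^2*(4*t - 4) + d*(-10*t^2 + 20*t - 10) - 30*t^2 + 24*t + 6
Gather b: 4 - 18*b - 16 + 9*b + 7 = -9*b - 5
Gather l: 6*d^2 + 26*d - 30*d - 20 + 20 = 6*d^2 - 4*d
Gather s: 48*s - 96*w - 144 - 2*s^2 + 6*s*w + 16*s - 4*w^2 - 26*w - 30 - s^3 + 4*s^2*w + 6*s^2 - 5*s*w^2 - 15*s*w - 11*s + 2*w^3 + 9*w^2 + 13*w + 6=-s^3 + s^2*(4*w + 4) + s*(-5*w^2 - 9*w + 53) + 2*w^3 + 5*w^2 - 109*w - 168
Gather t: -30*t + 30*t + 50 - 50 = 0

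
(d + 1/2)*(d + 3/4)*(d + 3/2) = d^3 + 11*d^2/4 + 9*d/4 + 9/16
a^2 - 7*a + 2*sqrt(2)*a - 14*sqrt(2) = (a - 7)*(a + 2*sqrt(2))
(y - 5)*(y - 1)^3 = y^4 - 8*y^3 + 18*y^2 - 16*y + 5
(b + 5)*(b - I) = b^2 + 5*b - I*b - 5*I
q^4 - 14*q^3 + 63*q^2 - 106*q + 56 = (q - 7)*(q - 4)*(q - 2)*(q - 1)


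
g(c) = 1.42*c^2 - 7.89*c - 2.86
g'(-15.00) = -50.49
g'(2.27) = -1.44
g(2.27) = -13.45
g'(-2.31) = -14.45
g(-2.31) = 22.94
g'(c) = 2.84*c - 7.89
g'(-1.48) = -12.09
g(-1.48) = 11.93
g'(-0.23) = -8.54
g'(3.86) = 3.07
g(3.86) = -12.16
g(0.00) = -2.86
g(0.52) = -6.58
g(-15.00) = 434.99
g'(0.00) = -7.89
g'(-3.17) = -16.89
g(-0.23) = -0.97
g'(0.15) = -7.46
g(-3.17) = 36.42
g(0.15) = -4.01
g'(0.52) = -6.41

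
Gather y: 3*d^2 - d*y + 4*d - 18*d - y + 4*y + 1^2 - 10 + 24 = 3*d^2 - 14*d + y*(3 - d) + 15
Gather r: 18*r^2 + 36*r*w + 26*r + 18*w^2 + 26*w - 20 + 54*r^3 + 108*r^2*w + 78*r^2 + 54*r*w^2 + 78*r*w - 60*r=54*r^3 + r^2*(108*w + 96) + r*(54*w^2 + 114*w - 34) + 18*w^2 + 26*w - 20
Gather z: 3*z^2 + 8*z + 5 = 3*z^2 + 8*z + 5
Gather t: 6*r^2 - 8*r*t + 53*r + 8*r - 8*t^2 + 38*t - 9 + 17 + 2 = 6*r^2 + 61*r - 8*t^2 + t*(38 - 8*r) + 10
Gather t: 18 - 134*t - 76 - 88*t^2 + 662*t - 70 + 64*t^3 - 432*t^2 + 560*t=64*t^3 - 520*t^2 + 1088*t - 128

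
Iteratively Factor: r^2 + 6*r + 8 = (r + 2)*(r + 4)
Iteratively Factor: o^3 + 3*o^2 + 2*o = (o + 2)*(o^2 + o) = (o + 1)*(o + 2)*(o)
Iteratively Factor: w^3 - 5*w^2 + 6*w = (w)*(w^2 - 5*w + 6) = w*(w - 3)*(w - 2)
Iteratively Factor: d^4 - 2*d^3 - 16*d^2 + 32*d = (d)*(d^3 - 2*d^2 - 16*d + 32) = d*(d + 4)*(d^2 - 6*d + 8) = d*(d - 2)*(d + 4)*(d - 4)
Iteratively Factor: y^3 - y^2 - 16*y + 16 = (y + 4)*(y^2 - 5*y + 4) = (y - 4)*(y + 4)*(y - 1)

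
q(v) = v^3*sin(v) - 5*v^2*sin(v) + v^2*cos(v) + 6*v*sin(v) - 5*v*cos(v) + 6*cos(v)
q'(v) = v^3*cos(v) + 2*v^2*sin(v) - 5*v^2*cos(v) - 5*v*sin(v) + 8*v*cos(v) - 5*cos(v)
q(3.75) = -3.89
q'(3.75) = -11.45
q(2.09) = -0.11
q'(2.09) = -1.00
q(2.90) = 0.02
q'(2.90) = 0.03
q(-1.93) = 28.20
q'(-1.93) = 0.25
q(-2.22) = 25.64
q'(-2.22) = 18.58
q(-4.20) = -185.30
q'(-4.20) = 147.54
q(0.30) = 4.79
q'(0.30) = -3.28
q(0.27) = 4.89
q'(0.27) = -3.39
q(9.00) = 117.51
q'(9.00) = -308.03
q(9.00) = 117.51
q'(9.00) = -308.03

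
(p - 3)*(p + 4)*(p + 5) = p^3 + 6*p^2 - 7*p - 60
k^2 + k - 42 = (k - 6)*(k + 7)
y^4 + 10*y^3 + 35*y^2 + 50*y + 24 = (y + 1)*(y + 2)*(y + 3)*(y + 4)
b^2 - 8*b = b*(b - 8)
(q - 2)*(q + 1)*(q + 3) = q^3 + 2*q^2 - 5*q - 6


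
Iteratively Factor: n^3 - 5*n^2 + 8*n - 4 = (n - 2)*(n^2 - 3*n + 2) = (n - 2)^2*(n - 1)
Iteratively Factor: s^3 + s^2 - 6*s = (s + 3)*(s^2 - 2*s) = s*(s + 3)*(s - 2)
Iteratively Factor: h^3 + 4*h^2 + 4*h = (h + 2)*(h^2 + 2*h) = (h + 2)^2*(h)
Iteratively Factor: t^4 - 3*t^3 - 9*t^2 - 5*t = (t + 1)*(t^3 - 4*t^2 - 5*t) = (t - 5)*(t + 1)*(t^2 + t) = t*(t - 5)*(t + 1)*(t + 1)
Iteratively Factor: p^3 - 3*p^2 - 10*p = (p - 5)*(p^2 + 2*p) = p*(p - 5)*(p + 2)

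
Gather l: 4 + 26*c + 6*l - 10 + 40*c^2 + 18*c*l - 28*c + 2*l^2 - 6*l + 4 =40*c^2 + 18*c*l - 2*c + 2*l^2 - 2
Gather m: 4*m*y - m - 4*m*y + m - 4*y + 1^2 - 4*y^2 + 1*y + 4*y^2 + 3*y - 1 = 0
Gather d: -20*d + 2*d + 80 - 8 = 72 - 18*d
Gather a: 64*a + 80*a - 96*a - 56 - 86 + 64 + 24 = 48*a - 54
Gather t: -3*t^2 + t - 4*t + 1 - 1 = -3*t^2 - 3*t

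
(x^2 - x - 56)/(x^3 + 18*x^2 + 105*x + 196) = (x - 8)/(x^2 + 11*x + 28)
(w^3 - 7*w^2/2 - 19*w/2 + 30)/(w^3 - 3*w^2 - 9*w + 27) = (w^2 - 13*w/2 + 10)/(w^2 - 6*w + 9)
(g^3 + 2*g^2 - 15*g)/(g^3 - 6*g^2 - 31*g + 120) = g/(g - 8)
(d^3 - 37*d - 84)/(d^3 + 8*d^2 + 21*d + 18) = (d^2 - 3*d - 28)/(d^2 + 5*d + 6)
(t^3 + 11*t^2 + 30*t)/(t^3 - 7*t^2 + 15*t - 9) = t*(t^2 + 11*t + 30)/(t^3 - 7*t^2 + 15*t - 9)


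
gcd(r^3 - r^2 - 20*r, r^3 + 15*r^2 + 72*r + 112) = r + 4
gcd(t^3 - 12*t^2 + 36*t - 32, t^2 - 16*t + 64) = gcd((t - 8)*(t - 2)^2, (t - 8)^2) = t - 8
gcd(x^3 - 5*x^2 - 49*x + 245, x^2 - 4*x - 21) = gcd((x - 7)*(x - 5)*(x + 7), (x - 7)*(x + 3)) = x - 7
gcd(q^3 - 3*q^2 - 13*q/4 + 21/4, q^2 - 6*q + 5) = q - 1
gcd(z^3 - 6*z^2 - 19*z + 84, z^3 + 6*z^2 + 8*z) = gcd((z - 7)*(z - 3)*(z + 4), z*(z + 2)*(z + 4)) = z + 4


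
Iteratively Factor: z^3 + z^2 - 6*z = (z - 2)*(z^2 + 3*z) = (z - 2)*(z + 3)*(z)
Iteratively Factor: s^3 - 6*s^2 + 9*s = (s - 3)*(s^2 - 3*s) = (s - 3)^2*(s)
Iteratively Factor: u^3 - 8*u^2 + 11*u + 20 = (u - 5)*(u^2 - 3*u - 4) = (u - 5)*(u - 4)*(u + 1)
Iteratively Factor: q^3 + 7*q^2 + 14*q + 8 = (q + 4)*(q^2 + 3*q + 2) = (q + 1)*(q + 4)*(q + 2)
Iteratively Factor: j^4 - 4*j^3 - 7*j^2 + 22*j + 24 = (j - 4)*(j^3 - 7*j - 6) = (j - 4)*(j + 1)*(j^2 - j - 6) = (j - 4)*(j + 1)*(j + 2)*(j - 3)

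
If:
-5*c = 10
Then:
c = -2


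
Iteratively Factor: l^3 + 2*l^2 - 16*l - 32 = (l + 4)*(l^2 - 2*l - 8) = (l - 4)*(l + 4)*(l + 2)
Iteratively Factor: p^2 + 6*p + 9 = (p + 3)*(p + 3)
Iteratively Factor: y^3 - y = (y)*(y^2 - 1) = y*(y + 1)*(y - 1)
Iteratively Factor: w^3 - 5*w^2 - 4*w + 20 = (w - 5)*(w^2 - 4) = (w - 5)*(w - 2)*(w + 2)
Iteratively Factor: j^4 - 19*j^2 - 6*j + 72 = (j + 3)*(j^3 - 3*j^2 - 10*j + 24) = (j - 4)*(j + 3)*(j^2 + j - 6) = (j - 4)*(j - 2)*(j + 3)*(j + 3)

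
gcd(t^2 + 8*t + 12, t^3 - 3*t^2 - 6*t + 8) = t + 2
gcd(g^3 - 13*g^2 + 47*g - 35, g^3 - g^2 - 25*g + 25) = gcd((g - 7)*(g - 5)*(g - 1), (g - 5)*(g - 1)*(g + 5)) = g^2 - 6*g + 5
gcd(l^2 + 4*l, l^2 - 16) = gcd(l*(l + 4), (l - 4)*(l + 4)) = l + 4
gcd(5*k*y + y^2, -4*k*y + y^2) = y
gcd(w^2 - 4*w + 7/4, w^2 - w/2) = w - 1/2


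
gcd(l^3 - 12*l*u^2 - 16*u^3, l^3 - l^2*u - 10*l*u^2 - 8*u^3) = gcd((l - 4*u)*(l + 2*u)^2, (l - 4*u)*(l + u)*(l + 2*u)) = -l^2 + 2*l*u + 8*u^2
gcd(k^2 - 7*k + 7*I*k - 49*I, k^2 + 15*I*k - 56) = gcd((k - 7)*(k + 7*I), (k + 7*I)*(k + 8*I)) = k + 7*I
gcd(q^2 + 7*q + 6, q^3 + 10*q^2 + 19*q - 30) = q + 6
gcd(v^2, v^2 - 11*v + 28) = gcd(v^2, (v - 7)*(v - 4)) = 1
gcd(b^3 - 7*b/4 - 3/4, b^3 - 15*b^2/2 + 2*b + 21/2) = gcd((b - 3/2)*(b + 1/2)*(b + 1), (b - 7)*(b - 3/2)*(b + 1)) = b^2 - b/2 - 3/2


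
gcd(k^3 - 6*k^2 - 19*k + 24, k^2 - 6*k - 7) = 1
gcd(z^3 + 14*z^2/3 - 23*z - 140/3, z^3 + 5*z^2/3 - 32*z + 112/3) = z^2 + 3*z - 28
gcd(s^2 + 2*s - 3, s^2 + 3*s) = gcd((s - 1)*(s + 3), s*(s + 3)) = s + 3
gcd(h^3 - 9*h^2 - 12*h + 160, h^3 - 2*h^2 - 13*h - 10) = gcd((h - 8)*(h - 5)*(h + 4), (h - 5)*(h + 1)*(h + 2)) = h - 5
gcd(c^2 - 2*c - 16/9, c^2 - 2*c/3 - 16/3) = c - 8/3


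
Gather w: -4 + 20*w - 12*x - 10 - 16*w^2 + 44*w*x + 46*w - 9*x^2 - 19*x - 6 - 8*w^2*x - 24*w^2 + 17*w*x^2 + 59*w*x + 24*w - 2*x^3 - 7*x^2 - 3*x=w^2*(-8*x - 40) + w*(17*x^2 + 103*x + 90) - 2*x^3 - 16*x^2 - 34*x - 20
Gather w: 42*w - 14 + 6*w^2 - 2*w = 6*w^2 + 40*w - 14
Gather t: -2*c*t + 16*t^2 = -2*c*t + 16*t^2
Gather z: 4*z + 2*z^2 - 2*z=2*z^2 + 2*z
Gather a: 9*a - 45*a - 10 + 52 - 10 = 32 - 36*a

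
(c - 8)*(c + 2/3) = c^2 - 22*c/3 - 16/3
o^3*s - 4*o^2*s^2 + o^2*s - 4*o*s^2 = o*(o - 4*s)*(o*s + s)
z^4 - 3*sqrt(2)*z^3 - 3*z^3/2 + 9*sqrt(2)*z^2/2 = z^2*(z - 3/2)*(z - 3*sqrt(2))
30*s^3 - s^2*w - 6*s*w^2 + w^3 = (-5*s + w)*(-3*s + w)*(2*s + w)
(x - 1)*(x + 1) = x^2 - 1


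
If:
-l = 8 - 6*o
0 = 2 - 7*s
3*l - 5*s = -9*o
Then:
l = -148/63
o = 178/189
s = 2/7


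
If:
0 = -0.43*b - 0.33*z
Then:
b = -0.767441860465116*z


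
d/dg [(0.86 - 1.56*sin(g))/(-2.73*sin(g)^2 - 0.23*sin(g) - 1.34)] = (-4.2588*sin(g)^2 + 4.6956*sin(g) + 2.2882)*cos(g)/(7.4529*sin(g)^4 + 1.2558*sin(g)^3 + 7.3693*sin(g)^2 + 0.6164*sin(g) + 1.7956)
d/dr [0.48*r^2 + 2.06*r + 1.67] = 0.96*r + 2.06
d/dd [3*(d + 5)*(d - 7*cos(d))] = 3*d + 3*(d + 5)*(7*sin(d) + 1) - 21*cos(d)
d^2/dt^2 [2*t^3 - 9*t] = 12*t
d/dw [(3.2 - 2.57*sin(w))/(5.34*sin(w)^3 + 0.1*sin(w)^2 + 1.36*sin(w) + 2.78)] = (27.4476*sin(w)^3 - 51.007*sin(w)^2 - 0.64*sin(w) - 11.4966)*cos(w)/(28.5156*sin(w)^6 + 1.068*sin(w)^5 + 14.5348*sin(w)^4 + 29.9624*sin(w)^3 + 2.4056*sin(w)^2 + 7.5616*sin(w) + 7.7284)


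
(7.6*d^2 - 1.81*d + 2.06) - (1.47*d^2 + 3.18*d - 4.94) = 6.13*d^2 - 4.99*d + 7.0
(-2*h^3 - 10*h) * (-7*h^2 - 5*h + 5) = 14*h^5 + 10*h^4 + 60*h^3 + 50*h^2 - 50*h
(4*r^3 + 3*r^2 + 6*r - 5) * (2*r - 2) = 8*r^4 - 2*r^3 + 6*r^2 - 22*r + 10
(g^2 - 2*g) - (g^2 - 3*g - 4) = g + 4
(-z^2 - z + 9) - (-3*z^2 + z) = 2*z^2 - 2*z + 9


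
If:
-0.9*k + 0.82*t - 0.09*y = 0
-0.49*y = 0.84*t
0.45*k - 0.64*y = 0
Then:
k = 0.00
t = 0.00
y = 0.00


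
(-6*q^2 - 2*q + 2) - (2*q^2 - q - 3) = -8*q^2 - q + 5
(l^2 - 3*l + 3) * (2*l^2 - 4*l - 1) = 2*l^4 - 10*l^3 + 17*l^2 - 9*l - 3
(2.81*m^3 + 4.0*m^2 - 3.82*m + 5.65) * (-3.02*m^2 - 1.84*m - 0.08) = -8.4862*m^5 - 17.2504*m^4 + 3.9516*m^3 - 10.3542*m^2 - 10.0904*m - 0.452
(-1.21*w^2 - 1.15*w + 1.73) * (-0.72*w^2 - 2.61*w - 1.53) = 0.8712*w^4 + 3.9861*w^3 + 3.6072*w^2 - 2.7558*w - 2.6469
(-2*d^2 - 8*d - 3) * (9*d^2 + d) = -18*d^4 - 74*d^3 - 35*d^2 - 3*d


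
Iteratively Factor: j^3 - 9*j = (j + 3)*(j^2 - 3*j) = (j - 3)*(j + 3)*(j)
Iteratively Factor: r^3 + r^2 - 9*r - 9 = (r + 1)*(r^2 - 9) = (r + 1)*(r + 3)*(r - 3)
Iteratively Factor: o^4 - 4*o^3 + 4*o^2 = (o - 2)*(o^3 - 2*o^2) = o*(o - 2)*(o^2 - 2*o) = o^2*(o - 2)*(o - 2)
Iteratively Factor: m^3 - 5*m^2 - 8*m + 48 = (m - 4)*(m^2 - m - 12) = (m - 4)*(m + 3)*(m - 4)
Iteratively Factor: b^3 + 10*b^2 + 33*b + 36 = (b + 3)*(b^2 + 7*b + 12) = (b + 3)^2*(b + 4)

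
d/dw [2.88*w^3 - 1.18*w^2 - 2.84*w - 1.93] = 8.64*w^2 - 2.36*w - 2.84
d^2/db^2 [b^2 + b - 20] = 2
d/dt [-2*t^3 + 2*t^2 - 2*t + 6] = -6*t^2 + 4*t - 2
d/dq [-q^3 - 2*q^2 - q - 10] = -3*q^2 - 4*q - 1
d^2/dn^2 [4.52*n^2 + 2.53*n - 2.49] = 9.04000000000000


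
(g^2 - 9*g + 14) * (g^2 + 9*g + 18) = g^4 - 49*g^2 - 36*g + 252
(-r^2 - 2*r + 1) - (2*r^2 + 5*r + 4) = -3*r^2 - 7*r - 3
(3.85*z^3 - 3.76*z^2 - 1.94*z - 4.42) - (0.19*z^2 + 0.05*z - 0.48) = 3.85*z^3 - 3.95*z^2 - 1.99*z - 3.94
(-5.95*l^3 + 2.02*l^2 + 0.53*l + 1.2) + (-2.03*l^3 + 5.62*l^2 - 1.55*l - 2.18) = -7.98*l^3 + 7.64*l^2 - 1.02*l - 0.98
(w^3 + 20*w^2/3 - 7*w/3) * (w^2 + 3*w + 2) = w^5 + 29*w^4/3 + 59*w^3/3 + 19*w^2/3 - 14*w/3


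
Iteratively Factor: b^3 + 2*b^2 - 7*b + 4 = (b + 4)*(b^2 - 2*b + 1) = (b - 1)*(b + 4)*(b - 1)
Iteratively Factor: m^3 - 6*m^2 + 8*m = (m - 2)*(m^2 - 4*m) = m*(m - 2)*(m - 4)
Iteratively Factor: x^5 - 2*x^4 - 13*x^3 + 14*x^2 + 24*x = (x + 3)*(x^4 - 5*x^3 + 2*x^2 + 8*x) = x*(x + 3)*(x^3 - 5*x^2 + 2*x + 8) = x*(x + 1)*(x + 3)*(x^2 - 6*x + 8) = x*(x - 4)*(x + 1)*(x + 3)*(x - 2)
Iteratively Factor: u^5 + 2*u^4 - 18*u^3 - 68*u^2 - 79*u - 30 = (u + 2)*(u^4 - 18*u^2 - 32*u - 15) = (u - 5)*(u + 2)*(u^3 + 5*u^2 + 7*u + 3) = (u - 5)*(u + 2)*(u + 3)*(u^2 + 2*u + 1) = (u - 5)*(u + 1)*(u + 2)*(u + 3)*(u + 1)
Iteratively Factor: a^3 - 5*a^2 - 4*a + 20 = (a - 5)*(a^2 - 4) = (a - 5)*(a + 2)*(a - 2)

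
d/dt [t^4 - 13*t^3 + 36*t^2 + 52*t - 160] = 4*t^3 - 39*t^2 + 72*t + 52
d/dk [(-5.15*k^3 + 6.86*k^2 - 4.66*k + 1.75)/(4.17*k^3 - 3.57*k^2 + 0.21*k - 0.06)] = (-10.2207*k^4 + 36.7014*k^3 - 36.1611*k^2 + 11.6718*k - 0.0879)/(17.3889*k^6 - 29.7738*k^5 + 14.4963*k^4 - 1.9998*k^3 + 0.4725*k^2 - 0.0252*k + 0.0036)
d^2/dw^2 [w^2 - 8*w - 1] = 2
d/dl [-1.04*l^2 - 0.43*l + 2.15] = -2.08*l - 0.43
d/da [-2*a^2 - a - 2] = -4*a - 1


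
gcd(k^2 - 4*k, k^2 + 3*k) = k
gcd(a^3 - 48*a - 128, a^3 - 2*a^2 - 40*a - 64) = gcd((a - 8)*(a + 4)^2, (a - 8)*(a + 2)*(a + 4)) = a^2 - 4*a - 32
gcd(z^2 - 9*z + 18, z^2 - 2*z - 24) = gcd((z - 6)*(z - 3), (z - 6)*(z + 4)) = z - 6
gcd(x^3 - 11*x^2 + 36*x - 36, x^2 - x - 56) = 1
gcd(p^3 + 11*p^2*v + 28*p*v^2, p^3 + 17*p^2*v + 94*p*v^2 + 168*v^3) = p^2 + 11*p*v + 28*v^2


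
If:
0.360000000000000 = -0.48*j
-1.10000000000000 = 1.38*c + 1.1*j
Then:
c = -0.20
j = -0.75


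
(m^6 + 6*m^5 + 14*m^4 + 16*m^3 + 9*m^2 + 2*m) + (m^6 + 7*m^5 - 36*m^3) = 2*m^6 + 13*m^5 + 14*m^4 - 20*m^3 + 9*m^2 + 2*m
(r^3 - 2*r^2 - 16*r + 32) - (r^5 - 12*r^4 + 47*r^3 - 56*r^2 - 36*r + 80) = -r^5 + 12*r^4 - 46*r^3 + 54*r^2 + 20*r - 48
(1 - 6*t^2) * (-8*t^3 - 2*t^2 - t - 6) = 48*t^5 + 12*t^4 - 2*t^3 + 34*t^2 - t - 6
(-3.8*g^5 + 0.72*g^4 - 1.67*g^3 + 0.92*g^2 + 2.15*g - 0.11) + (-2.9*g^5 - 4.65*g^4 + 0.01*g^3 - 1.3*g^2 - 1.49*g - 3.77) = -6.7*g^5 - 3.93*g^4 - 1.66*g^3 - 0.38*g^2 + 0.66*g - 3.88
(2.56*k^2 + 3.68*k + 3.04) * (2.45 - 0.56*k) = -1.4336*k^3 + 4.2112*k^2 + 7.3136*k + 7.448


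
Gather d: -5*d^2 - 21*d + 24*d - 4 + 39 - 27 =-5*d^2 + 3*d + 8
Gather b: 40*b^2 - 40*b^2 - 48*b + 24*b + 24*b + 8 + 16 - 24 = 0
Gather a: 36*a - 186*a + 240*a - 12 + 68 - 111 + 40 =90*a - 15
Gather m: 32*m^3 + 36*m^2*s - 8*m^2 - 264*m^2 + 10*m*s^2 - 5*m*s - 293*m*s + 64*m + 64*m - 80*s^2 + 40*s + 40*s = 32*m^3 + m^2*(36*s - 272) + m*(10*s^2 - 298*s + 128) - 80*s^2 + 80*s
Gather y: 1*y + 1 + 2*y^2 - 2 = 2*y^2 + y - 1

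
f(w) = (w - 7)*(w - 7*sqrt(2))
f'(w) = 2*w - 7*sqrt(2) - 7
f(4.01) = 17.61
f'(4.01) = -8.88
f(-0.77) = 82.90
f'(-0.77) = -18.44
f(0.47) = 61.57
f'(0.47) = -15.96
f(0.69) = 58.11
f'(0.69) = -15.52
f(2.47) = 33.66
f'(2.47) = -11.96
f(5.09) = 9.19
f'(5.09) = -6.72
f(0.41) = 62.54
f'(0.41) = -16.08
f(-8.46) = 283.84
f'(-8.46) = -33.82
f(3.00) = 27.60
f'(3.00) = -10.90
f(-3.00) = 128.99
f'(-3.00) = -22.90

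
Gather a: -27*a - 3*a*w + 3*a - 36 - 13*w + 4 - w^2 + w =a*(-3*w - 24) - w^2 - 12*w - 32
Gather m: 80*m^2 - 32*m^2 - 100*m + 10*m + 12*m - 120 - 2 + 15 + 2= 48*m^2 - 78*m - 105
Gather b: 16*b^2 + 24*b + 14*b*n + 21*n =16*b^2 + b*(14*n + 24) + 21*n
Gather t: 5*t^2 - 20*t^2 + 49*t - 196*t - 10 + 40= -15*t^2 - 147*t + 30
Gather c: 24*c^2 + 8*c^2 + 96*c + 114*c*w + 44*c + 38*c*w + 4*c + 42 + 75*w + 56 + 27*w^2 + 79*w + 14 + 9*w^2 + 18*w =32*c^2 + c*(152*w + 144) + 36*w^2 + 172*w + 112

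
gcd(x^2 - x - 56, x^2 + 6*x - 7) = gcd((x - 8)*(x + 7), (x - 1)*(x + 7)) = x + 7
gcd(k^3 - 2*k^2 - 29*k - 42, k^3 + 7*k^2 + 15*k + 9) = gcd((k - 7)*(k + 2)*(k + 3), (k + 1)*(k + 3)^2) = k + 3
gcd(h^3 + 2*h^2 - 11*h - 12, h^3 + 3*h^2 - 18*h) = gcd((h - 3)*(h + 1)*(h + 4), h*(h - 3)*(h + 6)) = h - 3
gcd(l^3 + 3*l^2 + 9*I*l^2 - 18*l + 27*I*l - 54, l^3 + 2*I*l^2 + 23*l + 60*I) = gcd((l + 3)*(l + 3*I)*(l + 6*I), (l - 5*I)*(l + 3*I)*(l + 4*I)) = l + 3*I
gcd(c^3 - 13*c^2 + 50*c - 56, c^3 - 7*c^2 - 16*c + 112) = c^2 - 11*c + 28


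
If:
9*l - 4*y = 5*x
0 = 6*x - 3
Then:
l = 4*y/9 + 5/18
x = 1/2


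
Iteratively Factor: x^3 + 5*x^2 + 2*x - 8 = (x + 2)*(x^2 + 3*x - 4) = (x + 2)*(x + 4)*(x - 1)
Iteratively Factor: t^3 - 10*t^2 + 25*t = (t - 5)*(t^2 - 5*t) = (t - 5)^2*(t)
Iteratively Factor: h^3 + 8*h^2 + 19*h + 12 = (h + 4)*(h^2 + 4*h + 3) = (h + 3)*(h + 4)*(h + 1)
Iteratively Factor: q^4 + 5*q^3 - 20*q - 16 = (q + 2)*(q^3 + 3*q^2 - 6*q - 8) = (q - 2)*(q + 2)*(q^2 + 5*q + 4) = (q - 2)*(q + 2)*(q + 4)*(q + 1)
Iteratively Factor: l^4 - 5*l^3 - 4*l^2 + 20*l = (l + 2)*(l^3 - 7*l^2 + 10*l) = (l - 2)*(l + 2)*(l^2 - 5*l) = (l - 5)*(l - 2)*(l + 2)*(l)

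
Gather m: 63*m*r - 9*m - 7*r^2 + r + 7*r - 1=m*(63*r - 9) - 7*r^2 + 8*r - 1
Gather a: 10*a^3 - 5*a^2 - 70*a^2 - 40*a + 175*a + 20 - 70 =10*a^3 - 75*a^2 + 135*a - 50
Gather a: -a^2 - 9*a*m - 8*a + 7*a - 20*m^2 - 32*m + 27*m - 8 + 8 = -a^2 + a*(-9*m - 1) - 20*m^2 - 5*m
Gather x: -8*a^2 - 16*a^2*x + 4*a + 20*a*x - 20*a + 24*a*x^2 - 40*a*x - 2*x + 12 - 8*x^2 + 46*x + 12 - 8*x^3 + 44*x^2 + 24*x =-8*a^2 - 16*a - 8*x^3 + x^2*(24*a + 36) + x*(-16*a^2 - 20*a + 68) + 24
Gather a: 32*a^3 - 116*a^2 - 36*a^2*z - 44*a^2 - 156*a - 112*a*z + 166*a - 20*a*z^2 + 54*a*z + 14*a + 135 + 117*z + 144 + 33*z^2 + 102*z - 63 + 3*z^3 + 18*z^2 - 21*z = 32*a^3 + a^2*(-36*z - 160) + a*(-20*z^2 - 58*z + 24) + 3*z^3 + 51*z^2 + 198*z + 216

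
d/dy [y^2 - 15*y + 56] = 2*y - 15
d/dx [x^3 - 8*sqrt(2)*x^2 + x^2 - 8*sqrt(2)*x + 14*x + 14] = 3*x^2 - 16*sqrt(2)*x + 2*x - 8*sqrt(2) + 14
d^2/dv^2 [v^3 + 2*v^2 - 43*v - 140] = 6*v + 4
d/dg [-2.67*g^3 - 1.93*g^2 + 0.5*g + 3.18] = -8.01*g^2 - 3.86*g + 0.5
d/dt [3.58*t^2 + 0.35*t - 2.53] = 7.16*t + 0.35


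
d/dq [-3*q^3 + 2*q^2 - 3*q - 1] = -9*q^2 + 4*q - 3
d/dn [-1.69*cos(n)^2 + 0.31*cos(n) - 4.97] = (3.38*cos(n) - 0.31)*sin(n)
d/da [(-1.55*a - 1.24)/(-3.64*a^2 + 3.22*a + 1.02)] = (-5.642*a^2 - 9.0272*a + 2.4118)/(13.2496*a^4 - 23.4416*a^3 + 2.9428*a^2 + 6.5688*a + 1.0404)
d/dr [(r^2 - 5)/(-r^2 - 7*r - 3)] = (-7*r^2 - 16*r - 35)/(r^4 + 14*r^3 + 55*r^2 + 42*r + 9)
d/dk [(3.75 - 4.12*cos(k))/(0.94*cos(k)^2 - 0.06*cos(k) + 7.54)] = (-3.8728*cos(k)^2 + 7.05*cos(k) + 30.8398)*sin(k)/(0.8836*cos(k)^4 - 0.1128*cos(k)^3 + 14.1788*cos(k)^2 - 0.9048*cos(k) + 56.8516)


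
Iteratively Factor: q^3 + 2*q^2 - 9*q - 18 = (q - 3)*(q^2 + 5*q + 6) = (q - 3)*(q + 3)*(q + 2)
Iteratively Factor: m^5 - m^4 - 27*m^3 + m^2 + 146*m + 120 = (m + 2)*(m^4 - 3*m^3 - 21*m^2 + 43*m + 60) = (m + 1)*(m + 2)*(m^3 - 4*m^2 - 17*m + 60) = (m + 1)*(m + 2)*(m + 4)*(m^2 - 8*m + 15) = (m - 3)*(m + 1)*(m + 2)*(m + 4)*(m - 5)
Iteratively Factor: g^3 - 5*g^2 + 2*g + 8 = (g + 1)*(g^2 - 6*g + 8) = (g - 2)*(g + 1)*(g - 4)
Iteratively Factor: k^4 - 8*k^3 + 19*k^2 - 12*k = (k - 4)*(k^3 - 4*k^2 + 3*k) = k*(k - 4)*(k^2 - 4*k + 3) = k*(k - 4)*(k - 1)*(k - 3)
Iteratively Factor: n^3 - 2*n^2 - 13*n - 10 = (n - 5)*(n^2 + 3*n + 2) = (n - 5)*(n + 1)*(n + 2)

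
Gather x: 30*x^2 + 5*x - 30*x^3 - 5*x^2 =-30*x^3 + 25*x^2 + 5*x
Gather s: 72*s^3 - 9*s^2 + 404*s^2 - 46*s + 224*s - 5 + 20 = 72*s^3 + 395*s^2 + 178*s + 15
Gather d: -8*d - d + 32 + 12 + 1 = 45 - 9*d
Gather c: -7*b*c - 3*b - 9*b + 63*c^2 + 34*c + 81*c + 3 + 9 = -12*b + 63*c^2 + c*(115 - 7*b) + 12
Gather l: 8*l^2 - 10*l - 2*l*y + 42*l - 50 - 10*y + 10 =8*l^2 + l*(32 - 2*y) - 10*y - 40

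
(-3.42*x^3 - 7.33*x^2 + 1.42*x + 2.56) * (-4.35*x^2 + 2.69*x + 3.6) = 14.877*x^5 + 22.6857*x^4 - 38.2067*x^3 - 33.7042*x^2 + 11.9984*x + 9.216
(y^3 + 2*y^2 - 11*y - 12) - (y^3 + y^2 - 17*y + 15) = y^2 + 6*y - 27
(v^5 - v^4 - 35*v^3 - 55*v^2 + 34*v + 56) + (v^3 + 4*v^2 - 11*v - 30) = v^5 - v^4 - 34*v^3 - 51*v^2 + 23*v + 26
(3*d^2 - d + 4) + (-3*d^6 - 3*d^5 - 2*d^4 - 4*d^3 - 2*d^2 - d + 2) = -3*d^6 - 3*d^5 - 2*d^4 - 4*d^3 + d^2 - 2*d + 6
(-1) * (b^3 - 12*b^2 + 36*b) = -b^3 + 12*b^2 - 36*b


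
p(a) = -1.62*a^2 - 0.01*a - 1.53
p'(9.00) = -29.17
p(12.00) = -234.93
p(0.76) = -2.47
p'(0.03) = -0.11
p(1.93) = -7.58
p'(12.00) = -38.89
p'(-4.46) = 14.44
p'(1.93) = -6.26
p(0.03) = -1.53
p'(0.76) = -2.47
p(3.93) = -26.59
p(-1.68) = -6.09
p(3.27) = -18.89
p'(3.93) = -12.74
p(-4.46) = -33.71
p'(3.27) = -10.60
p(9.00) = -132.84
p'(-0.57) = 1.84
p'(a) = -3.24*a - 0.01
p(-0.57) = -2.05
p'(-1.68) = 5.43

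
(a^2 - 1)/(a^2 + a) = (a - 1)/a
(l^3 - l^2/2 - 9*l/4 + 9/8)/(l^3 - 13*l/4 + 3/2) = (l + 3/2)/(l + 2)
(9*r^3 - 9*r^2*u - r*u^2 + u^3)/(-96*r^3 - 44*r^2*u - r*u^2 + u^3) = (-3*r^2 + 4*r*u - u^2)/(32*r^2 + 4*r*u - u^2)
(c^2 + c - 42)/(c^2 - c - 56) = (c - 6)/(c - 8)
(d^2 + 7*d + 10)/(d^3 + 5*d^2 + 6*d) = (d + 5)/(d*(d + 3))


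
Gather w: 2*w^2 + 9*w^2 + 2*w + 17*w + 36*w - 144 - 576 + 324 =11*w^2 + 55*w - 396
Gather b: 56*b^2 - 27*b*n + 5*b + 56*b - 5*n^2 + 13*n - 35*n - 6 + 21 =56*b^2 + b*(61 - 27*n) - 5*n^2 - 22*n + 15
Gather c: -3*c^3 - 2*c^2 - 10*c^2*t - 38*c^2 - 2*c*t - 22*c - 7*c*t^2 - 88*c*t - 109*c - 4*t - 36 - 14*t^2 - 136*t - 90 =-3*c^3 + c^2*(-10*t - 40) + c*(-7*t^2 - 90*t - 131) - 14*t^2 - 140*t - 126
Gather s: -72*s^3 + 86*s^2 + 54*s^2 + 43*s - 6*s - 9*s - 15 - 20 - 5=-72*s^3 + 140*s^2 + 28*s - 40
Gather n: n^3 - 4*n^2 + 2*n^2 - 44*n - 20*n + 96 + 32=n^3 - 2*n^2 - 64*n + 128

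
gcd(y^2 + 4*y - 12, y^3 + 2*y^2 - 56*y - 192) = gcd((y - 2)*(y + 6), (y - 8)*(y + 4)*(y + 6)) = y + 6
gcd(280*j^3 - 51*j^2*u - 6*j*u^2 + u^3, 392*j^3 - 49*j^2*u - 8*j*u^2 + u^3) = -56*j^2 - j*u + u^2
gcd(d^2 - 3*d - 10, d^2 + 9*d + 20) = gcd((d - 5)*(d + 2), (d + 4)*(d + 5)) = 1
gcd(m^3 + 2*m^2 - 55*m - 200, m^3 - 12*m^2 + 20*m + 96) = m - 8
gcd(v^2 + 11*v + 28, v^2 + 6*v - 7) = v + 7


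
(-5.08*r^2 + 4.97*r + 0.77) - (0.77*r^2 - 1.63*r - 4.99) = -5.85*r^2 + 6.6*r + 5.76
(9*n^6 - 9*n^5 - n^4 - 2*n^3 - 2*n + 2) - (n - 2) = 9*n^6 - 9*n^5 - n^4 - 2*n^3 - 3*n + 4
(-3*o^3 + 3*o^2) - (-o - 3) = -3*o^3 + 3*o^2 + o + 3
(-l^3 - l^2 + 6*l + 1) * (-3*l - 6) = 3*l^4 + 9*l^3 - 12*l^2 - 39*l - 6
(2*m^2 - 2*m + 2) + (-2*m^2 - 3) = -2*m - 1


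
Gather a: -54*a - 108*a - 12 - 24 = -162*a - 36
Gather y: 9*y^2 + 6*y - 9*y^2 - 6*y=0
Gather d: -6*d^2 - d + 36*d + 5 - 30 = -6*d^2 + 35*d - 25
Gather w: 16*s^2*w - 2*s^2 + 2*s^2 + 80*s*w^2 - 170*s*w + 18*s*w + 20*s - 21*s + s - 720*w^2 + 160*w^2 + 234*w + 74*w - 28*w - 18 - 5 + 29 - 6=w^2*(80*s - 560) + w*(16*s^2 - 152*s + 280)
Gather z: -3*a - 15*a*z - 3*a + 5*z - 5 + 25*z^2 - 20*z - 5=-6*a + 25*z^2 + z*(-15*a - 15) - 10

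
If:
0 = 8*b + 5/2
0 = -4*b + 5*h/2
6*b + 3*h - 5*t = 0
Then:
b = -5/16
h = -1/2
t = -27/40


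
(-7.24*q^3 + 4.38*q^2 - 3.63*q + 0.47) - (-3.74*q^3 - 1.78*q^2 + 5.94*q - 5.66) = -3.5*q^3 + 6.16*q^2 - 9.57*q + 6.13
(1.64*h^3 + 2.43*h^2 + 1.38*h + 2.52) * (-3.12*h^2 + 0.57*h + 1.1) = -5.1168*h^5 - 6.6468*h^4 - 1.1165*h^3 - 4.4028*h^2 + 2.9544*h + 2.772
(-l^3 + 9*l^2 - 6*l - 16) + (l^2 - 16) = -l^3 + 10*l^2 - 6*l - 32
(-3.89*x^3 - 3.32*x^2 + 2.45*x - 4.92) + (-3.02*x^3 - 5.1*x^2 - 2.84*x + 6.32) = -6.91*x^3 - 8.42*x^2 - 0.39*x + 1.4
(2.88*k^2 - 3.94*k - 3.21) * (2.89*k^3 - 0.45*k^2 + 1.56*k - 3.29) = 8.3232*k^5 - 12.6826*k^4 - 3.0111*k^3 - 14.1771*k^2 + 7.955*k + 10.5609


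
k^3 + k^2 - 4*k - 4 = (k - 2)*(k + 1)*(k + 2)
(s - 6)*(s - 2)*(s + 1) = s^3 - 7*s^2 + 4*s + 12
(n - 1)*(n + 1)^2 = n^3 + n^2 - n - 1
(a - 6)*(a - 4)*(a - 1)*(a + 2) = a^4 - 9*a^3 + 12*a^2 + 44*a - 48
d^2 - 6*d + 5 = (d - 5)*(d - 1)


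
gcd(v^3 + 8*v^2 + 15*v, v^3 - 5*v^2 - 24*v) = v^2 + 3*v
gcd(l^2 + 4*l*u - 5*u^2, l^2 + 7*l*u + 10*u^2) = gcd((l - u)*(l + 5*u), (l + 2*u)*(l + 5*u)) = l + 5*u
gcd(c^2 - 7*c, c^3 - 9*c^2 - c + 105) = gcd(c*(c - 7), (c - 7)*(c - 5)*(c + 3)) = c - 7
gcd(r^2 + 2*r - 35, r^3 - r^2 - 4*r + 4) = 1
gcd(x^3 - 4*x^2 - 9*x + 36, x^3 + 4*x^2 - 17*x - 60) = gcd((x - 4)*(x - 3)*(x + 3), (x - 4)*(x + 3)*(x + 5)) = x^2 - x - 12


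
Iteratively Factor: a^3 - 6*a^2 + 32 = (a - 4)*(a^2 - 2*a - 8) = (a - 4)*(a + 2)*(a - 4)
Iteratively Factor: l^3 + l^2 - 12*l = (l - 3)*(l^2 + 4*l) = (l - 3)*(l + 4)*(l)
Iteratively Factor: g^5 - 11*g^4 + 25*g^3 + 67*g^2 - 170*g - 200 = (g + 1)*(g^4 - 12*g^3 + 37*g^2 + 30*g - 200) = (g - 5)*(g + 1)*(g^3 - 7*g^2 + 2*g + 40) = (g - 5)*(g + 1)*(g + 2)*(g^2 - 9*g + 20) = (g - 5)*(g - 4)*(g + 1)*(g + 2)*(g - 5)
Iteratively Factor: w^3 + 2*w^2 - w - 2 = (w - 1)*(w^2 + 3*w + 2) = (w - 1)*(w + 2)*(w + 1)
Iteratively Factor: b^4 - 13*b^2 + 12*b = (b + 4)*(b^3 - 4*b^2 + 3*b) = (b - 3)*(b + 4)*(b^2 - b) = (b - 3)*(b - 1)*(b + 4)*(b)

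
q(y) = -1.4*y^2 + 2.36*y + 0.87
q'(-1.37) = 6.20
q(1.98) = 0.05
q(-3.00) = -18.81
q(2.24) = -0.87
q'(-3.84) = 13.11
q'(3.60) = -7.72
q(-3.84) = -28.84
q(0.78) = 1.86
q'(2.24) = -3.91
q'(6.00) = -14.44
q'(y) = 2.36 - 2.8*y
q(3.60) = -8.78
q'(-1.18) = 5.66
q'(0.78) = 0.18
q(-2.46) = -13.41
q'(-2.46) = 9.25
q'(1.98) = -3.18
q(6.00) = -35.37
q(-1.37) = -4.99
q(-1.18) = -3.86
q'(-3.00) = 10.76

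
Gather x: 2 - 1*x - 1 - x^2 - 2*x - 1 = -x^2 - 3*x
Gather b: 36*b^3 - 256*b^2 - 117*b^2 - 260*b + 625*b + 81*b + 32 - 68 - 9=36*b^3 - 373*b^2 + 446*b - 45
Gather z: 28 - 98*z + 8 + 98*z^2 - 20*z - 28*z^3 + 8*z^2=-28*z^3 + 106*z^2 - 118*z + 36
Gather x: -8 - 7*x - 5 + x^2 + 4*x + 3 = x^2 - 3*x - 10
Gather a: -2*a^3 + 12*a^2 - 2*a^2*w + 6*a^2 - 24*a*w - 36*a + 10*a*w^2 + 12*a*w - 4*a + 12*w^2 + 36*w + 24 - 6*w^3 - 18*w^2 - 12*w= -2*a^3 + a^2*(18 - 2*w) + a*(10*w^2 - 12*w - 40) - 6*w^3 - 6*w^2 + 24*w + 24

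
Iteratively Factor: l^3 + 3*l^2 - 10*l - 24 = (l + 2)*(l^2 + l - 12) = (l + 2)*(l + 4)*(l - 3)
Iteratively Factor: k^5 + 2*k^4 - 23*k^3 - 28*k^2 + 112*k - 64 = (k - 1)*(k^4 + 3*k^3 - 20*k^2 - 48*k + 64) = (k - 1)*(k + 4)*(k^3 - k^2 - 16*k + 16) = (k - 1)*(k + 4)^2*(k^2 - 5*k + 4) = (k - 4)*(k - 1)*(k + 4)^2*(k - 1)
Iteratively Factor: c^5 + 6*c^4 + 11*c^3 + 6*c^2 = (c + 1)*(c^4 + 5*c^3 + 6*c^2) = c*(c + 1)*(c^3 + 5*c^2 + 6*c) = c*(c + 1)*(c + 2)*(c^2 + 3*c) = c*(c + 1)*(c + 2)*(c + 3)*(c)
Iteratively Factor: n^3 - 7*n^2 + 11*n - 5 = (n - 1)*(n^2 - 6*n + 5) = (n - 5)*(n - 1)*(n - 1)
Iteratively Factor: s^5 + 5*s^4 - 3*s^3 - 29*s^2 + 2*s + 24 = (s + 1)*(s^4 + 4*s^3 - 7*s^2 - 22*s + 24) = (s + 1)*(s + 4)*(s^3 - 7*s + 6) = (s - 2)*(s + 1)*(s + 4)*(s^2 + 2*s - 3) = (s - 2)*(s - 1)*(s + 1)*(s + 4)*(s + 3)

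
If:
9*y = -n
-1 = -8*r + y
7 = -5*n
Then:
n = -7/5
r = 13/90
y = 7/45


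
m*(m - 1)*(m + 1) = m^3 - m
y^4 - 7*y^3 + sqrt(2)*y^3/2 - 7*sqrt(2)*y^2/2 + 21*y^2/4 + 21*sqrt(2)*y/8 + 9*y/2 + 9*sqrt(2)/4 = (y - 6)*(y - 3/2)*(y + 1/2)*(y + sqrt(2)/2)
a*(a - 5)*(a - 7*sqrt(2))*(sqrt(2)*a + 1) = sqrt(2)*a^4 - 13*a^3 - 5*sqrt(2)*a^3 - 7*sqrt(2)*a^2 + 65*a^2 + 35*sqrt(2)*a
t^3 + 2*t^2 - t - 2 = (t - 1)*(t + 1)*(t + 2)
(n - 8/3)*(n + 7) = n^2 + 13*n/3 - 56/3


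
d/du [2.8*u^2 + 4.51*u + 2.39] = 5.6*u + 4.51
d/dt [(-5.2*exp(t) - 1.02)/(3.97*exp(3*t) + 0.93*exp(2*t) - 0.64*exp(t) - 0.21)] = (41.288*exp(3*t) + 16.9842*exp(2*t) + 1.8972*exp(t) + 0.4392)*exp(t)/(15.7609*exp(6*t) + 7.3842*exp(5*t) - 4.2167*exp(4*t) - 2.8578*exp(3*t) + 0.019*exp(2*t) + 0.2688*exp(t) + 0.0441)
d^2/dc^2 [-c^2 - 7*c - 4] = -2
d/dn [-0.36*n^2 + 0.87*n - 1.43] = 0.87 - 0.72*n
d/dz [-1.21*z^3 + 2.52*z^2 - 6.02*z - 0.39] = -3.63*z^2 + 5.04*z - 6.02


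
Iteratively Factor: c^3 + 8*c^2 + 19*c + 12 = (c + 3)*(c^2 + 5*c + 4) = (c + 3)*(c + 4)*(c + 1)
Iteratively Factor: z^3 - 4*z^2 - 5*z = (z + 1)*(z^2 - 5*z) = (z - 5)*(z + 1)*(z)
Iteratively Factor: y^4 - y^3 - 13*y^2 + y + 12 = (y - 1)*(y^3 - 13*y - 12) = (y - 1)*(y + 3)*(y^2 - 3*y - 4) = (y - 1)*(y + 1)*(y + 3)*(y - 4)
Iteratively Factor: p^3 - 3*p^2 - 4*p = (p - 4)*(p^2 + p) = p*(p - 4)*(p + 1)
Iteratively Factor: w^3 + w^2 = (w)*(w^2 + w) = w^2*(w + 1)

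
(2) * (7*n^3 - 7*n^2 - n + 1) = 14*n^3 - 14*n^2 - 2*n + 2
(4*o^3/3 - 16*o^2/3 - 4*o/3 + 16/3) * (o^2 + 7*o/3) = 4*o^5/3 - 20*o^4/9 - 124*o^3/9 + 20*o^2/9 + 112*o/9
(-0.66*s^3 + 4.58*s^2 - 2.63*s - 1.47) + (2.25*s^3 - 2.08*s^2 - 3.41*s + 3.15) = 1.59*s^3 + 2.5*s^2 - 6.04*s + 1.68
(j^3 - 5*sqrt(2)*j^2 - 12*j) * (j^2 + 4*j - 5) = j^5 - 5*sqrt(2)*j^4 + 4*j^4 - 20*sqrt(2)*j^3 - 17*j^3 - 48*j^2 + 25*sqrt(2)*j^2 + 60*j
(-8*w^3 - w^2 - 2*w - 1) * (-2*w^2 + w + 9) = 16*w^5 - 6*w^4 - 69*w^3 - 9*w^2 - 19*w - 9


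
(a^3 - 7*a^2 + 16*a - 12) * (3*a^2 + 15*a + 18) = 3*a^5 - 6*a^4 - 39*a^3 + 78*a^2 + 108*a - 216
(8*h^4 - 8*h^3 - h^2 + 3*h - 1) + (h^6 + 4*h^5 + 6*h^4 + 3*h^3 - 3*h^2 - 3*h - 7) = h^6 + 4*h^5 + 14*h^4 - 5*h^3 - 4*h^2 - 8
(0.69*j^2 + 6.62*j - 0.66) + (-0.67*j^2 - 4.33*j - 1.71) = 0.0199999999999999*j^2 + 2.29*j - 2.37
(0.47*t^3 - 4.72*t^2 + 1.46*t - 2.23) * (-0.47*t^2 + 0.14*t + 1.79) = -0.2209*t^5 + 2.2842*t^4 - 0.5057*t^3 - 7.1963*t^2 + 2.3012*t - 3.9917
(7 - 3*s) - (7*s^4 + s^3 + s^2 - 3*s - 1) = -7*s^4 - s^3 - s^2 + 8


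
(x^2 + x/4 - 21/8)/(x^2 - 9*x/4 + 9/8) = (4*x + 7)/(4*x - 3)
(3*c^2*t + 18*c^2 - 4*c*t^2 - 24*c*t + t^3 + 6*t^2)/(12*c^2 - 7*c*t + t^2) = (-c*t - 6*c + t^2 + 6*t)/(-4*c + t)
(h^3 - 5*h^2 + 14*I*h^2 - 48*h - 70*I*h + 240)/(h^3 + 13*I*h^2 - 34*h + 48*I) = (h - 5)/(h - I)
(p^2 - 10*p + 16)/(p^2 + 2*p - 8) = (p - 8)/(p + 4)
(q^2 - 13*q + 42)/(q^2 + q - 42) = (q - 7)/(q + 7)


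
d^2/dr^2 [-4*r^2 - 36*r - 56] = -8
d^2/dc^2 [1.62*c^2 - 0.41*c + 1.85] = 3.24000000000000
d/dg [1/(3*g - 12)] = -1/(3*(g - 4)^2)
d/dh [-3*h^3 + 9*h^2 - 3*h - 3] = -9*h^2 + 18*h - 3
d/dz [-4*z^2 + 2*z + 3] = 2 - 8*z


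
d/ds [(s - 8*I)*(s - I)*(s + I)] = 3*s^2 - 16*I*s + 1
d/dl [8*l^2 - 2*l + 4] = 16*l - 2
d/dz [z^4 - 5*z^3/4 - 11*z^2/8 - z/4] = 4*z^3 - 15*z^2/4 - 11*z/4 - 1/4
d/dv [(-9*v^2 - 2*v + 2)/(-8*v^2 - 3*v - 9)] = (11*v^2 + 194*v + 24)/(64*v^4 + 48*v^3 + 153*v^2 + 54*v + 81)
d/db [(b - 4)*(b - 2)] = 2*b - 6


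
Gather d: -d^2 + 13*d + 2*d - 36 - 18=-d^2 + 15*d - 54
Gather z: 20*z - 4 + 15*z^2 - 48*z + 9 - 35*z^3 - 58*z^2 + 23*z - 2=-35*z^3 - 43*z^2 - 5*z + 3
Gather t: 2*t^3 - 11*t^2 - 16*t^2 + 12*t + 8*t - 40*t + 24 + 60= 2*t^3 - 27*t^2 - 20*t + 84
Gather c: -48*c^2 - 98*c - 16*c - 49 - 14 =-48*c^2 - 114*c - 63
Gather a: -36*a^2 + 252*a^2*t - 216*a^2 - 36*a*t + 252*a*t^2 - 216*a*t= a^2*(252*t - 252) + a*(252*t^2 - 252*t)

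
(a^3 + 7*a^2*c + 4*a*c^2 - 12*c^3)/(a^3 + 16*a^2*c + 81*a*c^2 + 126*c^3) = (a^2 + a*c - 2*c^2)/(a^2 + 10*a*c + 21*c^2)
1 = 1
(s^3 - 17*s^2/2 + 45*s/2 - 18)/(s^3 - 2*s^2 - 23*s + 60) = (s - 3/2)/(s + 5)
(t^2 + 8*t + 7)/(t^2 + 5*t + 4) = (t + 7)/(t + 4)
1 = 1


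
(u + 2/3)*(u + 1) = u^2 + 5*u/3 + 2/3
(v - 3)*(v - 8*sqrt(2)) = v^2 - 8*sqrt(2)*v - 3*v + 24*sqrt(2)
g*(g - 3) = g^2 - 3*g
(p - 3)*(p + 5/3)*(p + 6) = p^3 + 14*p^2/3 - 13*p - 30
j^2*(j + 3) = j^3 + 3*j^2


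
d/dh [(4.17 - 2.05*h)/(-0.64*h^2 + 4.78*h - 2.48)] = (-1.312*h^2 + 5.3376*h - 14.8486)/(0.4096*h^4 - 6.1184*h^3 + 26.0228*h^2 - 23.7088*h + 6.1504)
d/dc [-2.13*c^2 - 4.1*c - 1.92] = -4.26*c - 4.1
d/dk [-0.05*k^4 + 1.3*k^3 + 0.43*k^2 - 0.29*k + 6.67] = -0.2*k^3 + 3.9*k^2 + 0.86*k - 0.29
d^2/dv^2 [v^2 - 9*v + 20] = 2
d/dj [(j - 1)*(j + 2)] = 2*j + 1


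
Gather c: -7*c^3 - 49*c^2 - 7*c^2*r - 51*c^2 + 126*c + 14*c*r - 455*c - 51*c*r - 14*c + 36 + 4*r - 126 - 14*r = -7*c^3 + c^2*(-7*r - 100) + c*(-37*r - 343) - 10*r - 90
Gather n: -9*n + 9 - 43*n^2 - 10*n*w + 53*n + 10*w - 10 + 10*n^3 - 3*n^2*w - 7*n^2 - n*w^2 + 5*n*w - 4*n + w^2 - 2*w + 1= 10*n^3 + n^2*(-3*w - 50) + n*(-w^2 - 5*w + 40) + w^2 + 8*w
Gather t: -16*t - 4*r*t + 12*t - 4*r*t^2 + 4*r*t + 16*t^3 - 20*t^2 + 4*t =16*t^3 + t^2*(-4*r - 20)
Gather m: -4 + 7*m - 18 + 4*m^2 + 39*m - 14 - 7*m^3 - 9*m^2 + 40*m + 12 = -7*m^3 - 5*m^2 + 86*m - 24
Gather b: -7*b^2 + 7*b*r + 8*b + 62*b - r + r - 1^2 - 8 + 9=-7*b^2 + b*(7*r + 70)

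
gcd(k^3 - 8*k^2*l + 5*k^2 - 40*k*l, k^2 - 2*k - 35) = k + 5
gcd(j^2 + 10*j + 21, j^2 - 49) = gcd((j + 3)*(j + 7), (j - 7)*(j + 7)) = j + 7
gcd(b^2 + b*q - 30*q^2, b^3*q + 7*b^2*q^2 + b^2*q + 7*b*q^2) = 1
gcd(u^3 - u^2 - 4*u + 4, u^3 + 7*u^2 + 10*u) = u + 2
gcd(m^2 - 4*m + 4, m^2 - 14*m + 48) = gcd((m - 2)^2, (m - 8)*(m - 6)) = 1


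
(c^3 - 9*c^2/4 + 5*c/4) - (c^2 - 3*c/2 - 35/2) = c^3 - 13*c^2/4 + 11*c/4 + 35/2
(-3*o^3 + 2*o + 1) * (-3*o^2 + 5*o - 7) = 9*o^5 - 15*o^4 + 15*o^3 + 7*o^2 - 9*o - 7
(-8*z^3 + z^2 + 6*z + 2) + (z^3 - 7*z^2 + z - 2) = -7*z^3 - 6*z^2 + 7*z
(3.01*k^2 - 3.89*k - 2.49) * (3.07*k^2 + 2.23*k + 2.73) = 9.2407*k^4 - 5.23*k^3 - 8.1017*k^2 - 16.1724*k - 6.7977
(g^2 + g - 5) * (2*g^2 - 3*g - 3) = 2*g^4 - g^3 - 16*g^2 + 12*g + 15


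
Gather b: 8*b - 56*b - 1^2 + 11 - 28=-48*b - 18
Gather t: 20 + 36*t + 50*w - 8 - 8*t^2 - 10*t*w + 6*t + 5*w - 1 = -8*t^2 + t*(42 - 10*w) + 55*w + 11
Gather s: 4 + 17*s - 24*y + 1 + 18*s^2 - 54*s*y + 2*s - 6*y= 18*s^2 + s*(19 - 54*y) - 30*y + 5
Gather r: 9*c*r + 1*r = r*(9*c + 1)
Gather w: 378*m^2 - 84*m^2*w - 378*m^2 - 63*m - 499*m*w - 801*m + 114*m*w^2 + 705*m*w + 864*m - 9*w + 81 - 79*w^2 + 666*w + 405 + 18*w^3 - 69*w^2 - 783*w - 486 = 18*w^3 + w^2*(114*m - 148) + w*(-84*m^2 + 206*m - 126)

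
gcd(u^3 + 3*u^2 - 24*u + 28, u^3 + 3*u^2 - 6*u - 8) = u - 2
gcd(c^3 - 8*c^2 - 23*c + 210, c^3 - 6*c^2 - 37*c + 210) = c - 7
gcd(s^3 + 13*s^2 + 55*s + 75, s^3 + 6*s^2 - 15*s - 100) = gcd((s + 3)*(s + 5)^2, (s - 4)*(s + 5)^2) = s^2 + 10*s + 25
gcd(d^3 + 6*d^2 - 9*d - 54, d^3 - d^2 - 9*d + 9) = d^2 - 9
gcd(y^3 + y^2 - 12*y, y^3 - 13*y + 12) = y^2 + y - 12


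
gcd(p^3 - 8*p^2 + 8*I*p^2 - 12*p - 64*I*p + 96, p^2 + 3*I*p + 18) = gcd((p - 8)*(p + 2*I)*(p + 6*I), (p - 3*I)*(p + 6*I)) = p + 6*I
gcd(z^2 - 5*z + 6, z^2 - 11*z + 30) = 1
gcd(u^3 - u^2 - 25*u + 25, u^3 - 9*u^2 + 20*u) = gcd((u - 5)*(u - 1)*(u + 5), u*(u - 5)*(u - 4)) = u - 5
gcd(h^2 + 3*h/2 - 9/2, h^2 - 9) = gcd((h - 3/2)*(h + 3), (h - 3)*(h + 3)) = h + 3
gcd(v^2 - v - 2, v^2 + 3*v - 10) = v - 2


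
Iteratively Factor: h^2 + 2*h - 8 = (h + 4)*(h - 2)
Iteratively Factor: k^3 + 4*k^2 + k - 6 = (k - 1)*(k^2 + 5*k + 6) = (k - 1)*(k + 3)*(k + 2)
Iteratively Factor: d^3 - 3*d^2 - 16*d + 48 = (d + 4)*(d^2 - 7*d + 12) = (d - 3)*(d + 4)*(d - 4)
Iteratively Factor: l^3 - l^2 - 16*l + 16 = (l - 4)*(l^2 + 3*l - 4) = (l - 4)*(l - 1)*(l + 4)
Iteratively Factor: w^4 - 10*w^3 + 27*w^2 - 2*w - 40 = (w - 5)*(w^3 - 5*w^2 + 2*w + 8) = (w - 5)*(w + 1)*(w^2 - 6*w + 8) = (w - 5)*(w - 4)*(w + 1)*(w - 2)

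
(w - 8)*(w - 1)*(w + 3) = w^3 - 6*w^2 - 19*w + 24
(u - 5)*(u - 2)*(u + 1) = u^3 - 6*u^2 + 3*u + 10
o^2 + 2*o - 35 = (o - 5)*(o + 7)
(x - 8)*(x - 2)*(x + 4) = x^3 - 6*x^2 - 24*x + 64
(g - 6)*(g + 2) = g^2 - 4*g - 12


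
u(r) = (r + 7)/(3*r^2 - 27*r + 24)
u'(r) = (27 - 6*r)*(r + 7)/(3*r^2 - 27*r + 24)^2 + 1/(3*r^2 - 27*r + 24)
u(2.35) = -0.41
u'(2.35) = 0.19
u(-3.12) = 0.03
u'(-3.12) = 0.02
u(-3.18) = 0.03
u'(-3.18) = 0.02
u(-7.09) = -0.00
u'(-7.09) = 0.00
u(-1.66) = 0.07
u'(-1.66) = 0.05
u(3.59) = -0.31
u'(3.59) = 0.02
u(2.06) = -0.48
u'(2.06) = 0.32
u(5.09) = -0.34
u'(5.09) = -0.06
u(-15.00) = -0.00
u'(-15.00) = 0.00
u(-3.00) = 0.03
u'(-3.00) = 0.02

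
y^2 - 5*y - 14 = (y - 7)*(y + 2)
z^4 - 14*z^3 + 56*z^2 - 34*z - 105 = (z - 7)*(z - 5)*(z - 3)*(z + 1)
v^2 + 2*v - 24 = (v - 4)*(v + 6)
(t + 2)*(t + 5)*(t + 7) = t^3 + 14*t^2 + 59*t + 70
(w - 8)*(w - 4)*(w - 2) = w^3 - 14*w^2 + 56*w - 64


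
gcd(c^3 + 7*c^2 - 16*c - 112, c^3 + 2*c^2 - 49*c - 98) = c + 7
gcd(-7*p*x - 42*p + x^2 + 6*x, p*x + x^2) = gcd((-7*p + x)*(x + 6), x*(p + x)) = 1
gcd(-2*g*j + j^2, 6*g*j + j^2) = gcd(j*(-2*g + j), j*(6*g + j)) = j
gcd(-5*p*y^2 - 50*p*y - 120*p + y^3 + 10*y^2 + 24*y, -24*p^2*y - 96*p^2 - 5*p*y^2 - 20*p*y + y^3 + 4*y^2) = y + 4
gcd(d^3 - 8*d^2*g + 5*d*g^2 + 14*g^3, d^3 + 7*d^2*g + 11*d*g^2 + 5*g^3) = d + g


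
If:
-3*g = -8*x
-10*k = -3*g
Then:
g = 8*x/3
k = 4*x/5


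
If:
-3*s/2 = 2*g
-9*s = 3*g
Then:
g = 0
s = 0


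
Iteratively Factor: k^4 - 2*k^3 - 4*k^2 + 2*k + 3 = (k + 1)*(k^3 - 3*k^2 - k + 3) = (k - 3)*(k + 1)*(k^2 - 1) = (k - 3)*(k + 1)^2*(k - 1)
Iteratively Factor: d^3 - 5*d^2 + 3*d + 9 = (d - 3)*(d^2 - 2*d - 3) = (d - 3)*(d + 1)*(d - 3)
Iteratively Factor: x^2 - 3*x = (x - 3)*(x)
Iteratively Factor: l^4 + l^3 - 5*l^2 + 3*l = (l - 1)*(l^3 + 2*l^2 - 3*l) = l*(l - 1)*(l^2 + 2*l - 3) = l*(l - 1)*(l + 3)*(l - 1)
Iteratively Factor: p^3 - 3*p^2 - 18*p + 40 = (p + 4)*(p^2 - 7*p + 10) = (p - 5)*(p + 4)*(p - 2)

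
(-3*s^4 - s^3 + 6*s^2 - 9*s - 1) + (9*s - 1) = -3*s^4 - s^3 + 6*s^2 - 2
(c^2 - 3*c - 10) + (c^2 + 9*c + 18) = 2*c^2 + 6*c + 8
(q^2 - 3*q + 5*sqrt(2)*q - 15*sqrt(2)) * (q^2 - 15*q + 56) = q^4 - 18*q^3 + 5*sqrt(2)*q^3 - 90*sqrt(2)*q^2 + 101*q^2 - 168*q + 505*sqrt(2)*q - 840*sqrt(2)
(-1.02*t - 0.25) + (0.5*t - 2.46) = -0.52*t - 2.71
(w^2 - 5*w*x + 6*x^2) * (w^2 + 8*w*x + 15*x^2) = w^4 + 3*w^3*x - 19*w^2*x^2 - 27*w*x^3 + 90*x^4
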